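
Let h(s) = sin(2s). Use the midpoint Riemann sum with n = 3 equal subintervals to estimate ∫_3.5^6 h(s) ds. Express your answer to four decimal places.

-0.0506

Δs = (6 − 3.5)/3 = 5/6.
Midpoints: 47/12, 4.75, 67/12.
h(47/12) ≈ 0.9998, h(4.75) ≈ -0.0752, h(67/12) ≈ -0.9854.
Sum = Δs · [h(47/12) + h(4.75) + h(67/12)].
Sum ≈ -0.0506.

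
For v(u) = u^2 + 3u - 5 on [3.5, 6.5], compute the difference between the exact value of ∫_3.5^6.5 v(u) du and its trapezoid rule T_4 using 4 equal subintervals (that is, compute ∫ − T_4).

-0.28125

Exact integral: ∫_3.5^6.5 v(u) du = 107.25.
T_4 = 107.53125.
Error = 107.25 − 107.53125 = -0.28125.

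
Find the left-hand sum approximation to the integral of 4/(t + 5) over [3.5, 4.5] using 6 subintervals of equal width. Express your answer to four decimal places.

Δt = (4.5 − 3.5)/6 = 1/6.
Left endpoints: 3.5, 11/3, 23/6, 4, 25/6, 13/3.
f(3.5) = 8/17, f(11/3) = 6/13, f(23/6) = 24/53, f(4) = 4/9, f(25/6) = 24/55, f(13/3) = 3/7.
Sum = Δt · [f(3.5) + f(11/3) + f(23/6) + ...].
Sum ≈ 0.4491.

0.4491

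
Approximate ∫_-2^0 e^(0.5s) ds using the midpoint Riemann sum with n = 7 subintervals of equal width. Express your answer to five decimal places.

Δs = (0 − (-2))/7 = 2/7.
Midpoints: -13/7, -11/7, -9/7, -1, -5/7, -3/7, -1/7.
f(-13/7) ≈ 0.39512, f(-11/7) ≈ 0.45579, f(-9/7) ≈ 0.52579, f(-1) ≈ 0.60653, f(-5/7) ≈ 0.69967, f(-3/7) ≈ 0.80712, f(-1/7) ≈ 0.93106.
Sum = Δs · [f(-13/7) + f(-11/7) + f(-9/7) + ...].
Sum ≈ 1.26317.

1.26317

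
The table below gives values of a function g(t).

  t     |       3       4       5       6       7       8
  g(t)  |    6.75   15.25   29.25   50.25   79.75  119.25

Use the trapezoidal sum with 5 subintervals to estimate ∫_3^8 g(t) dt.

237.5

Δt = 1.
T_5 = (1/2)·[6.75 + 2·15.25 + 2·29.25 + 2·50.25 + 2·79.75 + 119.25] = 237.5.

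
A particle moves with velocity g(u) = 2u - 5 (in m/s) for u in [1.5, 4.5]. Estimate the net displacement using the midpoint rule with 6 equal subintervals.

3

Δu = (4.5 − 1.5)/6 = 0.5.
Midpoints: 1.75, 2.25, 2.75, 3.25, 3.75, 4.25.
g(1.75) = -1.5, g(2.25) = -0.5, g(2.75) = 0.5, g(3.25) = 1.5, g(3.75) = 2.5, g(4.25) = 3.5.
Sum = Δu · [g(1.75) + g(2.25) + g(2.75) + ...].
Sum = 3.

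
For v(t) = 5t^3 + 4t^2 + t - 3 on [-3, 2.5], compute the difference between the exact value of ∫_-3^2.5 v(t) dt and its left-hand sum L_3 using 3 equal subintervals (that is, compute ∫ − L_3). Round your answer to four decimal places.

189.5527

Exact integral: ∫_-3^2.5 v(t) dt ≈ -13.463542.
L_3 ≈ -203.016204.
Error ≈ -13.463542 − (-203.016204) ≈ 189.5527.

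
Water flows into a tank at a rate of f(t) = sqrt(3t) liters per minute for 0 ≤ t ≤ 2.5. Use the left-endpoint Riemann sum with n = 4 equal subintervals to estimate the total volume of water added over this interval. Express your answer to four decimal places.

Δt = (2.5 − 0)/4 = 0.625.
Left endpoints: 0, 0.625, 1.25, 1.875.
f(0) ≈ 0.0000, f(0.625) ≈ 1.3693, f(1.25) ≈ 1.9365, f(1.875) ≈ 2.3717.
Sum = Δt · [f(0) + f(0.625) + f(1.25) + f(1.875)].
Sum ≈ 3.5484.

3.5484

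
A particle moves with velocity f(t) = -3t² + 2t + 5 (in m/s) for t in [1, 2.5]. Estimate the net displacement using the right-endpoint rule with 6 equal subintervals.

-3.515625

Δt = (2.5 − 1)/6 = 0.25.
Right endpoints: 1.25, 1.5, 1.75, 2, 2.25, 2.5.
f(1.25) = 2.8125, f(1.5) = 1.25, f(1.75) = -0.6875, f(2) = -3, f(2.25) = -5.6875, f(2.5) = -8.75.
Sum = Δt · [f(1.25) + f(1.5) + f(1.75) + ...].
Sum = -3.515625.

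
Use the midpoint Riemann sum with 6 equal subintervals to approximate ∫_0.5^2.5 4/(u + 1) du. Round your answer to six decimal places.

3.382540

Δu = (2.5 − 0.5)/6 = 1/3.
Midpoints: 2/3, 1, 4/3, 5/3, 2, 7/3.
f(2/3) = 2.4, f(1) = 2, f(4/3) = 12/7, f(5/3) = 1.5, f(2) = 4/3, f(7/3) = 1.2.
Sum = Δu · [f(2/3) + f(1) + f(4/3) + ...].
Sum ≈ 3.382540.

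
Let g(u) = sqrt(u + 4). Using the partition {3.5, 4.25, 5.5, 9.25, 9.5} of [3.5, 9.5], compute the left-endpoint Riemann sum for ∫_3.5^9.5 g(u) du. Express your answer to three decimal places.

Subinterval widths: 0.75, 1.25, 3.75, 0.25.
Left endpoints: 3.5, 4.25, 5.5, 9.25.
g(3.5) ≈ 2.739, g(4.25) ≈ 2.872, g(5.5) ≈ 3.082, g(9.25) ≈ 3.640.
Sum = Σ Δu_i · g(u_i).
Sum ≈ 18.113.

18.113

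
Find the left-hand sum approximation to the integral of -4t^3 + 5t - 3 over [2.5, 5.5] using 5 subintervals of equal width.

-657.24

Δt = (5.5 − 2.5)/5 = 0.6.
Left endpoints: 2.5, 3.1, 3.7, 4.3, 4.9.
f(2.5) = -53, f(3.1) = -106.664, f(3.7) = -187.112, f(4.3) = -299.528, f(4.9) = -449.096.
Sum = Δt · [f(2.5) + f(3.1) + f(3.7) + f(4.3) + f(4.9)].
Sum = -657.24.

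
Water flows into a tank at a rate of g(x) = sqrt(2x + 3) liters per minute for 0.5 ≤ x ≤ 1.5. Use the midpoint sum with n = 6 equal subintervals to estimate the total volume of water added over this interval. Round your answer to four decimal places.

2.2324

Δx = (1.5 − 0.5)/6 = 1/6.
Midpoints: 7/12, 0.75, 11/12, 13/12, 1.25, 17/12.
g(7/12) ≈ 2.0412, g(0.75) ≈ 2.1213, g(11/12) ≈ 2.1985, g(13/12) ≈ 2.2730, g(1.25) ≈ 2.3452, g(17/12) ≈ 2.4152.
Sum = Δx · [g(7/12) + g(0.75) + g(11/12) + ...].
Sum ≈ 2.2324.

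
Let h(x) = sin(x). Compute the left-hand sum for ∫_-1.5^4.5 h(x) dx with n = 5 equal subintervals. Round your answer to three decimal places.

0.235

Δx = (4.5 − (-1.5))/5 = 1.2.
Left endpoints: -1.5, -0.3, 0.9, 2.1, 3.3.
h(-1.5) ≈ -0.997, h(-0.3) ≈ -0.296, h(0.9) ≈ 0.783, h(2.1) ≈ 0.863, h(3.3) ≈ -0.158.
Sum = Δx · [h(-1.5) + h(-0.3) + h(0.9) + h(2.1) + h(3.3)].
Sum ≈ 0.235.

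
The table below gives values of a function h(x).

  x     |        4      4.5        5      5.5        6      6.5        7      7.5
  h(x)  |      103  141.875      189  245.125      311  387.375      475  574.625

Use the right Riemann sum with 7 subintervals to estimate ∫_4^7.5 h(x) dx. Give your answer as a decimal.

1162

Δx = 0.5.
Sum = 0.5·[141.875 + 189 + 245.125 + 311 + 387.375 + 475 + 574.625] = 1162.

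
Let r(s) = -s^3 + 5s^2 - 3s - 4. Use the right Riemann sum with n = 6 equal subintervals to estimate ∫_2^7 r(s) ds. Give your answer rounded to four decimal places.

-182.4190

Δs = (7 − 2)/6 = 5/6.
Right endpoints: 17/6, 11/3, 4.5, 16/3, 37/6, 7.
r(17/6) = 1057/216, r(11/3) = 79/27, r(4.5) = -7.375, r(16/3) = -796/27, r(37/6) = -14443/216, r(7) = -123.
Sum = Δs · [r(17/6) + r(11/3) + r(4.5) + ...].
Sum ≈ -182.4190.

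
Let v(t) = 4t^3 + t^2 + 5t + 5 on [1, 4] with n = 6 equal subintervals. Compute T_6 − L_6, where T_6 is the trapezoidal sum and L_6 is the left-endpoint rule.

T_6 = 332.375.
L_6 = 261.875.
T_6 − L_6 = 70.5.

70.5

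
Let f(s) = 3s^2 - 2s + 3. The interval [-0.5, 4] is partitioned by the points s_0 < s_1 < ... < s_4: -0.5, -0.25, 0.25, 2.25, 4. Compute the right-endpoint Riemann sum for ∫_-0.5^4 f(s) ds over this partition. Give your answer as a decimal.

Subinterval widths: 0.25, 0.5, 2, 1.75.
Right endpoints: -0.25, 0.25, 2.25, 4.
f(-0.25) = 3.6875, f(0.25) = 2.6875, f(2.25) = 13.6875, f(4) = 43.
Sum = Σ Δs_i · f(s_i).
Sum = 104.890625.

104.890625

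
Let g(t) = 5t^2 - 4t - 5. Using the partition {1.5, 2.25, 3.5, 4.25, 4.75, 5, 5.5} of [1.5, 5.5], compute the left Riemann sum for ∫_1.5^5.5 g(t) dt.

Subinterval widths: 0.75, 1.25, 0.75, 0.5, 0.25, 0.5.
Left endpoints: 1.5, 2.25, 3.5, 4.25, 4.75, 5.
g(1.5) = 0.25, g(2.25) = 11.3125, g(3.5) = 42.25, g(4.25) = 68.3125, g(4.75) = 88.8125, g(5) = 100.
Sum = Σ Δt_i · g(t_i).
Sum = 152.375.

152.375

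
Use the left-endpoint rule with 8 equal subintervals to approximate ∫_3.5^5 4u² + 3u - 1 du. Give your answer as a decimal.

121.95703125

Δu = (5 − 3.5)/8 = 0.1875.
Left endpoints: 3.5, 3.6875, 3.875, 4.0625, 4.25, 4.4375, 4.625, 4.8125.
f(3.5) = 58.5, f(3.6875) = 64.453125, f(3.875) = 70.6875, f(4.0625) = 77.203125, f(4.25) = 84, f(4.4375) = 91.078125, f(4.625) = 98.4375, f(4.8125) = 106.078125.
Sum = Δu · [f(3.5) + f(3.6875) + f(3.875) + ...].
Sum = 121.95703125.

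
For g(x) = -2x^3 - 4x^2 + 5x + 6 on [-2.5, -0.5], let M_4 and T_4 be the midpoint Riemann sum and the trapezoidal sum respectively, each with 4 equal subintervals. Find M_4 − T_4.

M_4 = -4.375.
T_4 = -3.75.
M_4 − T_4 = -0.625.

-0.625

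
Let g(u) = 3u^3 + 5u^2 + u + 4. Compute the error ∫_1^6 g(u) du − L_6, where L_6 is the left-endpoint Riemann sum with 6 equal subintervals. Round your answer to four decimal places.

322.6273

Exact integral: ∫_1^6 g(u) du ≈ 1367.083333.
L_6 ≈ 1044.456019.
Error ≈ 1367.083333 − 1044.456019 ≈ 322.6273.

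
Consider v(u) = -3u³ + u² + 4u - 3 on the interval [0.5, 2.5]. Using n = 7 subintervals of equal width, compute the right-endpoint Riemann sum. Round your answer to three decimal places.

-23.066

Δu = (2.5 − 0.5)/7 = 2/7.
Right endpoints: 11/14, 15/14, 19/14, 23/14, 27/14, 31/14, 2.5.
v(11/14) = -1907/2744, v(15/14) = -3447/2744, v(19/14) = -8859/2744, v(23/14) = -19295/2744, v(27/14) = -35907/2744, v(31/14) = -59847/2744, v(2.5) = -33.625.
Sum = Δu · [v(11/14) + v(15/14) + v(19/14) + ...].
Sum ≈ -23.066.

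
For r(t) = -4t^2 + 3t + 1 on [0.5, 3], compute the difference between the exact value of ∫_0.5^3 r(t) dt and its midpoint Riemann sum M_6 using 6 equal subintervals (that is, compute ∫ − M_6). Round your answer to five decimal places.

Exact integral: ∫_0.5^3 r(t) dt ≈ -20.2083333.
M_6 ≈ -20.0636574.
Error ≈ -20.2083333 − (-20.0636574) ≈ -0.14468.

-0.14468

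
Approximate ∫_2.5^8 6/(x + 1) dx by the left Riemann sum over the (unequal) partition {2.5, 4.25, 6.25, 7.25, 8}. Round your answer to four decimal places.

Subinterval widths: 1.75, 2, 1, 0.75.
Left endpoints: 2.5, 4.25, 6.25, 7.25.
f(2.5) = 12/7, f(4.25) = 8/7, f(6.25) = 24/29, f(7.25) = 8/11.
Sum = Σ Δx_i · f(x_i).
Sum ≈ 6.6588.

6.6588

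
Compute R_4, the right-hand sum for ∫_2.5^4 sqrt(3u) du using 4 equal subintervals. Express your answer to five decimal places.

4.80794

Δu = (4 − 2.5)/4 = 0.375.
Right endpoints: 2.875, 3.25, 3.625, 4.
f(2.875) ≈ 2.93684, f(3.25) ≈ 3.12250, f(3.625) ≈ 3.29773, f(4) ≈ 3.46410.
Sum = Δu · [f(2.875) + f(3.25) + f(3.625) + f(4)].
Sum ≈ 4.80794.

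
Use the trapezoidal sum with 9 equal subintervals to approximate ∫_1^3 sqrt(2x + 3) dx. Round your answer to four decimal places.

Δx = (3 − 1)/9 = 2/9.
f(1) ≈ 2.2361, f(11/9) ≈ 2.3333, f(13/9) ≈ 2.4267, f(5/3) ≈ 2.5166, f(17/9) ≈ 2.6034, f(19/9) ≈ 2.6874, f(7/3) ≈ 2.7689, f(23/9) ≈ 2.8480, f(25/9) ≈ 2.9250, f(3) ≈ 3.0000.
T_9 = (Δx/2)·[f(x_0) + 2f(x_1) + ... + 2f(x_{8}) + f(x_9)].
Sum ≈ 5.2728.

5.2728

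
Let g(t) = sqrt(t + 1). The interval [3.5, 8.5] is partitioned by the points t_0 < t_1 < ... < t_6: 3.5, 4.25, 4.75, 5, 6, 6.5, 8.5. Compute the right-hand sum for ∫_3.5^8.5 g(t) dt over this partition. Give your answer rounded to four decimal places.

Subinterval widths: 0.75, 0.5, 0.25, 1, 0.5, 2.
Right endpoints: 4.25, 4.75, 5, 6, 6.5, 8.5.
g(4.25) ≈ 2.2913, g(4.75) ≈ 2.3979, g(5) ≈ 2.4495, g(6) ≈ 2.6458, g(6.5) ≈ 2.7386, g(8.5) ≈ 3.0822.
Sum = Σ Δt_i · g(t_i).
Sum ≈ 13.7093.

13.7093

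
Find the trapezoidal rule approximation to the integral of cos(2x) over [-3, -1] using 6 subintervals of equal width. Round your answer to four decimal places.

-0.5722

Δx = (-1 − (-3))/6 = 1/3.
f(-3) ≈ 0.9602, f(-8/3) ≈ 0.5818, f(-7/3) ≈ -0.0457, f(-2) ≈ -0.6536, f(-5/3) ≈ -0.9817, f(-4/3) ≈ -0.8893, f(-1) ≈ -0.4161.
T_6 = (Δx/2)·[f(x_0) + 2f(x_1) + ... + 2f(x_{5}) + f(x_6)].
Sum ≈ -0.5722.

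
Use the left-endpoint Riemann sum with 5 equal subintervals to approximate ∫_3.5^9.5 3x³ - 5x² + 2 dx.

3495.69

Δx = (9.5 − 3.5)/5 = 1.2.
Left endpoints: 3.5, 4.7, 5.9, 7.1, 8.3.
f(3.5) = 69.375, f(4.7) = 203.019, f(5.9) = 444.087, f(7.1) = 823.683, f(8.3) = 1372.911.
Sum = Δx · [f(3.5) + f(4.7) + f(5.9) + f(7.1) + f(8.3)].
Sum = 3495.69.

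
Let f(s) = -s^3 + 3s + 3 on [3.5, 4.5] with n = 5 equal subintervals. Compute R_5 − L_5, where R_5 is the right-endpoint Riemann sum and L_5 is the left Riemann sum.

-9.05

R_5 = -54.605.
L_5 = -45.555.
R_5 − L_5 = -9.05.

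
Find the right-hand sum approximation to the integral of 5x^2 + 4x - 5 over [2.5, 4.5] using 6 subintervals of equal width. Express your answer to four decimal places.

Δx = (4.5 − 2.5)/6 = 1/3.
Right endpoints: 17/6, 19/6, 3.5, 23/6, 25/6, 4.5.
f(17/6) = 1673/36, f(19/6) = 2081/36, f(3.5) = 70.25, f(23/6) = 3017/36, f(25/6) = 3545/36, f(4.5) = 114.25.
Sum = Δx · [f(17/6) + f(19/6) + f(3.5) + ...].
Sum ≈ 157.0185.

157.0185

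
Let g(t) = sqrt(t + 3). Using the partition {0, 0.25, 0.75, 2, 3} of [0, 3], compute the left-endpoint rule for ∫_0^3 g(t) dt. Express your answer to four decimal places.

Subinterval widths: 0.25, 0.5, 1.25, 1.
Left endpoints: 0, 0.25, 0.75, 2.
g(0) ≈ 1.7321, g(0.25) ≈ 1.8028, g(0.75) ≈ 1.9365, g(2) ≈ 2.2361.
Sum = Σ Δt_i · g(t_i).
Sum ≈ 5.9911.

5.9911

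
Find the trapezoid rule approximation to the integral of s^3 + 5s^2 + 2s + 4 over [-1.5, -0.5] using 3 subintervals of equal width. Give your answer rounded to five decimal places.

Δs = (-0.5 − (-1.5))/3 = 1/3.
f(-1.5) = 8.875, f(-7/6) = 1487/216, f(-5/6) = 1129/216, f(-0.5) = 4.125.
T_3 = (Δs/2)·[f(s_0) + 2f(s_1) + 2f(s_2) + f(s_3)].
Sum ≈ 6.20370.

6.20370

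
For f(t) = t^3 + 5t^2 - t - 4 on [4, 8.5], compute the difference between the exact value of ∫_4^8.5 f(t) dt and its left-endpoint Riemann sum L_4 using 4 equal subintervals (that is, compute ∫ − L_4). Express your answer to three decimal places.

Exact integral: ∫_4^8.5 f(t) dt = 2111.765625.
L_4 ≈ 1669.19238.
Error ≈ 2111.765625 − 1669.19238 ≈ 442.573.

442.573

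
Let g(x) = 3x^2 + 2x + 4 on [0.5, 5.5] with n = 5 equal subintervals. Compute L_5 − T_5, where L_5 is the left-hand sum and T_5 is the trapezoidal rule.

L_5 = 168.75.
T_5 = 218.75.
L_5 − T_5 = -50.

-50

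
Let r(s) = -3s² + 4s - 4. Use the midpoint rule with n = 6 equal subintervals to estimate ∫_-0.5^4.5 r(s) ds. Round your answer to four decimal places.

-70.3819

Δs = (4.5 − (-0.5))/6 = 5/6.
Midpoints: -1/12, 0.75, 19/12, 29/12, 3.25, 49/12.
r(-1/12) = -209/48, r(0.75) = -2.6875, r(19/12) = -5.1875, r(29/12) = -569/48, r(3.25) = -22.6875, r(49/12) = -37.6875.
Sum = Δs · [r(-1/12) + r(0.75) + r(19/12) + ...].
Sum ≈ -70.3819.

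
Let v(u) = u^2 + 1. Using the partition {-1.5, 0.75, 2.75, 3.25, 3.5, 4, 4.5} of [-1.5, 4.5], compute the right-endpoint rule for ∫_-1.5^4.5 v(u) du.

Subinterval widths: 2.25, 2, 0.5, 0.25, 0.5, 0.5.
Right endpoints: 0.75, 2.75, 3.25, 3.5, 4, 4.5.
v(0.75) = 1.5625, v(2.75) = 8.5625, v(3.25) = 11.5625, v(3.5) = 13.25, v(4) = 17, v(4.5) = 21.25.
Sum = Σ Δu_i · v(u_i).
Sum = 48.859375.

48.859375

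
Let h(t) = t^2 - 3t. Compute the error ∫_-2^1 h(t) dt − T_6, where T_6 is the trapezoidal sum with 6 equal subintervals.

-0.125

Exact integral: ∫_-2^1 h(t) dt = 7.5.
T_6 = 7.625.
Error = 7.5 − 7.625 = -0.125.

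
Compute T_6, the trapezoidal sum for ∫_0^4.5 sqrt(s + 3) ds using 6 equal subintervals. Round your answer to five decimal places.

Δs = (4.5 − 0)/6 = 0.75.
f(0) ≈ 1.73205, f(0.75) ≈ 1.93649, f(1.5) ≈ 2.12132, f(2.25) ≈ 2.29129, f(3) ≈ 2.44949, f(3.75) ≈ 2.59808, f(4.5) ≈ 2.73861.
T_6 = (Δs/2)·[f(s_0) + 2f(s_1) + ... + 2f(s_{5}) + f(s_6)].
Sum ≈ 10.22400.

10.22400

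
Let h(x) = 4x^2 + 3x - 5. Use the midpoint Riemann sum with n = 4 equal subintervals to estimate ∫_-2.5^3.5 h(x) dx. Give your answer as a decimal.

Δx = (3.5 − (-2.5))/4 = 1.5.
Midpoints: -1.75, -0.25, 1.25, 2.75.
h(-1.75) = 2, h(-0.25) = -5.5, h(1.25) = 5, h(2.75) = 33.5.
Sum = Δx · [h(-1.75) + h(-0.25) + h(1.25) + h(2.75)].
Sum = 52.5.

52.5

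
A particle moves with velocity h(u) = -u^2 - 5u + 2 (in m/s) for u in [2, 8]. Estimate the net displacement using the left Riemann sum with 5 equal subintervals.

-253.44

Δu = (8 − 2)/5 = 1.2.
Left endpoints: 2, 3.2, 4.4, 5.6, 6.8.
h(2) = -12, h(3.2) = -24.24, h(4.4) = -39.36, h(5.6) = -57.36, h(6.8) = -78.24.
Sum = Δu · [h(2) + h(3.2) + h(4.4) + h(5.6) + h(6.8)].
Sum = -253.44.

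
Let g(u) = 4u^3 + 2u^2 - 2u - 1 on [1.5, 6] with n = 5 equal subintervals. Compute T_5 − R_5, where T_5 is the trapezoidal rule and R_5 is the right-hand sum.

-409.05

T_5 = 1422.99.
R_5 = 1832.04.
T_5 − R_5 = -409.05.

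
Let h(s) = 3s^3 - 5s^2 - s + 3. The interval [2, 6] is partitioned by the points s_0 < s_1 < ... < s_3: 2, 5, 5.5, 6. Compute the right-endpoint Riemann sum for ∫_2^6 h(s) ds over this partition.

Subinterval widths: 3, 0.5, 0.5.
Right endpoints: 5, 5.5, 6.
h(5) = 248, h(5.5) = 345.375, h(6) = 465.
Sum = Σ Δs_i · h(s_i).
Sum = 1149.1875.

1149.1875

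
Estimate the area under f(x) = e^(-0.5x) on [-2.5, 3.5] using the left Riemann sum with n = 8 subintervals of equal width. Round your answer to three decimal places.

Δx = (3.5 − (-2.5))/8 = 0.75.
Left endpoints: -2.5, -1.75, -1, -0.25, 0.5, 1.25, 2, 2.75.
f(-2.5) ≈ 3.490, f(-1.75) ≈ 2.399, f(-1) ≈ 1.649, f(-0.25) ≈ 1.133, f(0.5) ≈ 0.779, f(1.25) ≈ 0.535, f(2) ≈ 0.368, f(2.75) ≈ 0.253.
Sum = Δx · [f(-2.5) + f(-1.75) + f(-1) + ...].
Sum ≈ 7.954.

7.954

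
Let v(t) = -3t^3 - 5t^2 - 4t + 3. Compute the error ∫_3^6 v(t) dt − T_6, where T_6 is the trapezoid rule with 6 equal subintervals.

5.6875

Exact integral: ∫_3^6 v(t) dt = -1271.25.
T_6 = -1276.9375.
Error = -1271.25 − (-1276.9375) = 5.6875.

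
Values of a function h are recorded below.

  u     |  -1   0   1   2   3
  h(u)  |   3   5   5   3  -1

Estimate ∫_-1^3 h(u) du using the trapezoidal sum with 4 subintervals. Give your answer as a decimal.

14

Δu = 1.
T_4 = (1/2)·[3 + 2·5 + 2·5 + 2·3 + (-1)] = 14.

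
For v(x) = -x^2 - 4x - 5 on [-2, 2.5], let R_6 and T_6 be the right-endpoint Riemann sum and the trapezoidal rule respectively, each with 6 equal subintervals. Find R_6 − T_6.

-7.59375

R_6 = -42.890625.
T_6 = -35.296875.
R_6 − T_6 = -7.59375.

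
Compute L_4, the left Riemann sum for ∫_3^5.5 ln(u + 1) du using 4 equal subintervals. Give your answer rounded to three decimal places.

3.967

Δu = (5.5 − 3)/4 = 0.625.
Left endpoints: 3, 3.625, 4.25, 4.875.
f(3) ≈ 1.386, f(3.625) ≈ 1.531, f(4.25) ≈ 1.658, f(4.875) ≈ 1.771.
Sum = Δu · [f(3) + f(3.625) + f(4.25) + f(4.875)].
Sum ≈ 3.967.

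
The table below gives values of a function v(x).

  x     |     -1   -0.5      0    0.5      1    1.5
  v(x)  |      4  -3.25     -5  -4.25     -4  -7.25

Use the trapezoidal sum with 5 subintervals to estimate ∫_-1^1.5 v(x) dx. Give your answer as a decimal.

-9.0625

Δx = 0.5.
T_5 = (0.5/2)·[4 + 2·(-3.25) + 2·(-5) + 2·(-4.25) + 2·(-4) + (-7.25)] = -9.0625.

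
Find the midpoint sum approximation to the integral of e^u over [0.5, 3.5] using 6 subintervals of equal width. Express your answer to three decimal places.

31.141

Δu = (3.5 − 0.5)/6 = 0.5.
Midpoints: 0.75, 1.25, 1.75, 2.25, 2.75, 3.25.
f(0.75) ≈ 2.117, f(1.25) ≈ 3.490, f(1.75) ≈ 5.755, f(2.25) ≈ 9.488, f(2.75) ≈ 15.643, f(3.25) ≈ 25.790.
Sum = Δu · [f(0.75) + f(1.25) + f(1.75) + ...].
Sum ≈ 31.141.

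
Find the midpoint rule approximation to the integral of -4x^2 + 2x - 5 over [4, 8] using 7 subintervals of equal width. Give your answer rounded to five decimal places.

-568.89796

Δx = (8 − 4)/7 = 4/7.
Midpoints: 30/7, 34/7, 38/7, 6, 46/7, 50/7, 54/7.
f(30/7) = -3425/49, f(34/7) = -4393/49, f(38/7) = -5489/49, f(6) = -137, f(46/7) = -8065/49, f(50/7) = -9545/49, f(54/7) = -11153/49.
Sum = Δx · [f(30/7) + f(34/7) + f(38/7) + ...].
Sum ≈ -568.89796.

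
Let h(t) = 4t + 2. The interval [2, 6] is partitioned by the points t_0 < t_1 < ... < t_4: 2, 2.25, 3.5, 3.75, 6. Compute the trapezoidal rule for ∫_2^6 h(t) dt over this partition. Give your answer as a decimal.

Subinterval widths: 0.25, 1.25, 0.25, 2.25.
h(2) = 10, h(2.25) = 11, h(3.5) = 16, h(3.75) = 17, h(6) = 26.
On each subinterval the trapezoid contributes (Δt_i/2)·[h(t_{i-1}) + h(t_i)].
Sum = 72.

72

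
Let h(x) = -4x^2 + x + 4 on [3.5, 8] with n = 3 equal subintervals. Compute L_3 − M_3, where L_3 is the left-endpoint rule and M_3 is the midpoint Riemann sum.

141.75

L_3 = -436.5.
M_3 = -578.25.
L_3 − M_3 = 141.75.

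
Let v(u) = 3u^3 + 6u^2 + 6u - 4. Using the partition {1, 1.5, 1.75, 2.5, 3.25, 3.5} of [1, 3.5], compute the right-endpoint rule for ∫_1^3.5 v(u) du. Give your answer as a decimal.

Subinterval widths: 0.5, 0.25, 0.75, 0.75, 0.25.
Right endpoints: 1.5, 1.75, 2.5, 3.25, 3.5.
v(1.5) = 28.625, v(1.75) = 40.953125, v(2.5) = 95.375, v(3.25) = 181.859375, v(3.5) = 219.125.
Sum = Σ Δu_i · v(u_i).
Sum = 287.2578125.

287.2578125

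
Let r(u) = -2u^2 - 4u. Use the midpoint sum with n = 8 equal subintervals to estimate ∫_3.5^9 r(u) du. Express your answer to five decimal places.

-594.48340

Δu = (9 − 3.5)/8 = 0.6875.
Midpoints: 3.84375, 4.53125, 5.21875, 5.90625, 6.59375, 7.28125, 7.96875, 8.65625.
r(3.84375) = -23001/512, r(4.53125) = -30305/512, r(5.21875) = -38577/512, r(5.90625) = -47817/512, r(6.59375) = -58025/512, r(7.28125) = -69201/512, r(7.96875) = -81345/512, r(8.65625) = -94457/512.
Sum = Δu · [r(3.84375) + r(4.53125) + r(5.21875) + ...].
Sum ≈ -594.48340.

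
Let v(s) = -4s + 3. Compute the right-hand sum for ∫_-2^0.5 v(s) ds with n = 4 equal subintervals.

Δs = (0.5 − (-2))/4 = 0.625.
Right endpoints: -1.375, -0.75, -0.125, 0.5.
v(-1.375) = 8.5, v(-0.75) = 6, v(-0.125) = 3.5, v(0.5) = 1.
Sum = Δs · [v(-1.375) + v(-0.75) + v(-0.125) + v(0.5)].
Sum = 11.875.

11.875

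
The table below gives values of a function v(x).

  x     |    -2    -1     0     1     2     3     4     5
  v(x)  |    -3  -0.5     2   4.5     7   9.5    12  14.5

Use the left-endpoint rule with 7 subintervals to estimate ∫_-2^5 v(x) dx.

31.5

Δx = 1.
Sum = 1·[(-3) + (-0.5) + 2 + 4.5 + 7 + 9.5 + 12] = 31.5.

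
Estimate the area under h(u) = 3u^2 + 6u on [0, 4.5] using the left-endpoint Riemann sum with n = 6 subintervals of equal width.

120.234375

Δu = (4.5 − 0)/6 = 0.75.
Left endpoints: 0, 0.75, 1.5, 2.25, 3, 3.75.
h(0) = 0, h(0.75) = 6.1875, h(1.5) = 15.75, h(2.25) = 28.6875, h(3) = 45, h(3.75) = 64.6875.
Sum = Δu · [h(0) + h(0.75) + h(1.5) + ...].
Sum = 120.234375.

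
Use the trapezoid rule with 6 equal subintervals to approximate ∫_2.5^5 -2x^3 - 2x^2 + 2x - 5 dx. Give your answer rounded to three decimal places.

Δx = (5 − 2.5)/6 = 5/12.
f(2.5) = -43.75, f(35/12) = -56855/864, f(10/3) = -2555/27, f(3.75) = -131.09375, f(25/6) = -19015/108, f(55/12) = -199075/864, f(5) = -295.
T_6 = (Δx/2)·[f(x_0) + 2f(x_1) + ... + 2f(x_{5}) + f(x_6)].
Sum ≈ -361.408.

-361.408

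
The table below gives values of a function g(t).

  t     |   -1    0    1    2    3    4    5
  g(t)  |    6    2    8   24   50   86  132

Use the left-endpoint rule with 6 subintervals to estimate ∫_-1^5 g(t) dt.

176

Δt = 1.
Sum = 1·[6 + 2 + 8 + 24 + 50 + 86] = 176.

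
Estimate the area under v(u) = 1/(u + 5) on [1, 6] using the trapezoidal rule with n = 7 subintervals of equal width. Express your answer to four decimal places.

Δu = (6 − 1)/7 = 5/7.
v(1) = 1/6, v(12/7) = 7/47, v(17/7) = 7/52, v(22/7) = 7/57, v(27/7) = 7/62, v(32/7) = 7/67, v(37/7) = 7/72, v(6) = 1/11.
T_7 = (Δu/2)·[v(u_0) + 2v(u_1) + ... + 2v(u_{6}) + v(u_7)].
Sum ≈ 0.6070.

0.6070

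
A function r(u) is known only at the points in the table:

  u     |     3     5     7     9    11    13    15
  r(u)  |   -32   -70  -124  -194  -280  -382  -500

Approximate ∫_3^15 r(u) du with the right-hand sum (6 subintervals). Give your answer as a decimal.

Δu = 2.
Sum = 2·[(-70) + (-124) + (-194) + (-280) + (-382) + (-500)] = -3100.

-3100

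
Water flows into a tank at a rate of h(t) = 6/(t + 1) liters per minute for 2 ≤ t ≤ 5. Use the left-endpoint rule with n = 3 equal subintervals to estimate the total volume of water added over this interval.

Δt = (5 − 2)/3 = 1.
Left endpoints: 2, 3, 4.
h(2) = 2, h(3) = 1.5, h(4) = 1.2.
Sum = Δt · [h(2) + h(3) + h(4)].
Sum = 4.7.

4.7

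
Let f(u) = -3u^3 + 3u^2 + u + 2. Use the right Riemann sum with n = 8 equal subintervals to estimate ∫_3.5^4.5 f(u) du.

Δu = (4.5 − 3.5)/8 = 0.125.
Right endpoints: 3.625, 3.75, 3.875, 4, 4.125, 4.25, 4.375, 4.5.
f(3.625) = -50103/512, f(3.75) = -110.265625, f(3.875) = -63301/512, f(4) = -138, f(4.125) = -78539/512, f(4.25) = -169.859375, f(4.375) = -95961/512, f(4.5) = -206.125.
Sum = Δu · [f(3.625) + f(3.75) + f(3.875) + ...].
Sum = -148.3203125.

-148.3203125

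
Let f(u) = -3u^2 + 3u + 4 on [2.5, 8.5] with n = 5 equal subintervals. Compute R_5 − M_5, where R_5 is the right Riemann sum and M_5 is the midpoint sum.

R_5 = -587.82.
M_5 = -473.34.
R_5 − M_5 = -114.48.

-114.48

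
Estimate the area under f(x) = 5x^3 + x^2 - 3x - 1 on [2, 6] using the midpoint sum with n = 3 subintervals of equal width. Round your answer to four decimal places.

Δx = (6 − 2)/3 = 4/3.
Midpoints: 8/3, 4, 16/3.
f(8/3) = 2509/27, f(4) = 323, f(16/3) = 20789/27.
Sum = Δx · [f(8/3) + f(4) + f(16/3)].
Sum ≈ 1581.1852.

1581.1852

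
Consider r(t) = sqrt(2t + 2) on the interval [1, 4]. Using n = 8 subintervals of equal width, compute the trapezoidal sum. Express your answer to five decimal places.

7.87211

Δt = (4 − 1)/8 = 0.375.
r(1) ≈ 2.00000, r(1.375) ≈ 2.17945, r(1.75) ≈ 2.34521, r(2.125) ≈ 2.50000, r(2.5) ≈ 2.64575, r(2.875) ≈ 2.78388, r(3.25) ≈ 2.91548, r(3.625) ≈ 3.04138, r(4) ≈ 3.16228.
T_8 = (Δt/2)·[r(t_0) + 2r(t_1) + ... + 2r(t_{7}) + r(t_8)].
Sum ≈ 7.87211.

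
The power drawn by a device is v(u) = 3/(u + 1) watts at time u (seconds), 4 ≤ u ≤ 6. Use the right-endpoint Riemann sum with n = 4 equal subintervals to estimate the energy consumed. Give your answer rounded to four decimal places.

0.9678

Δu = (6 − 4)/4 = 0.5.
Right endpoints: 4.5, 5, 5.5, 6.
v(4.5) = 6/11, v(5) = 0.5, v(5.5) = 6/13, v(6) = 3/7.
Sum = Δu · [v(4.5) + v(5) + v(5.5) + v(6)].
Sum ≈ 0.9678.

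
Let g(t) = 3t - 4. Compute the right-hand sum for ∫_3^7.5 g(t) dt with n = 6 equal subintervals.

Δt = (7.5 − 3)/6 = 0.75.
Right endpoints: 3.75, 4.5, 5.25, 6, 6.75, 7.5.
g(3.75) = 7.25, g(4.5) = 9.5, g(5.25) = 11.75, g(6) = 14, g(6.75) = 16.25, g(7.5) = 18.5.
Sum = Δt · [g(3.75) + g(4.5) + g(5.25) + ...].
Sum = 57.9375.

57.9375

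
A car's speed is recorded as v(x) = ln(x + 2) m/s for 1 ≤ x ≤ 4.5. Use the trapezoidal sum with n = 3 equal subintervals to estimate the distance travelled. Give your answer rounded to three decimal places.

5.351

Δx = (4.5 − 1)/3 = 7/6.
v(1) ≈ 1.099, v(13/6) ≈ 1.427, v(10/3) ≈ 1.674, v(4.5) ≈ 1.872.
T_3 = (Δx/2)·[v(x_0) + 2v(x_1) + 2v(x_2) + v(x_3)].
Sum ≈ 5.351.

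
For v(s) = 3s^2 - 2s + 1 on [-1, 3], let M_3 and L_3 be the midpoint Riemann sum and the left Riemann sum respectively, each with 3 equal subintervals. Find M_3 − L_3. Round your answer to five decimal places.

M_3 ≈ 22.2222222.
L_3 ≈ 16.8888889.
M_3 − L_3 ≈ 5.33333.

5.33333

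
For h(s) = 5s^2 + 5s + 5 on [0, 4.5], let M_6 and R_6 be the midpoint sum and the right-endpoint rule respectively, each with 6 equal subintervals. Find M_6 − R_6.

-49.5703125

M_6 = 223.9453125.
R_6 = 273.515625.
M_6 − R_6 = -49.5703125.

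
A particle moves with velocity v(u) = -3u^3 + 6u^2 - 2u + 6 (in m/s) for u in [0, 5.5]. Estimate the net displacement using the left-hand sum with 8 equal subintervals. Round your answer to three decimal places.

-245.956

Δu = (5.5 − 0)/8 = 0.6875.
Left endpoints: 0, 0.6875, 1.375, 2.0625, 2.75, 3.4375, 4.125, 4.8125.
v(0) = 6, v(0.6875) = 26567/4096, v(1.375) = 3479/512, v(2.0625) = 4413/4096, v(2.75) = -16.515625, v(3.4375) = -212309/4096, v(4.125) = -56691/512, v(4.8125) = -815263/4096.
Sum = Δu · [v(0) + v(0.6875) + v(1.375) + ...].
Sum ≈ -245.956.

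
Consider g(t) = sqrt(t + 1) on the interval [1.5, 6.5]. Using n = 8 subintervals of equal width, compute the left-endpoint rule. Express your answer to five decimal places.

10.69178

Δt = (6.5 − 1.5)/8 = 0.625.
Left endpoints: 1.5, 2.125, 2.75, 3.375, 4, 4.625, 5.25, 5.875.
g(1.5) ≈ 1.58114, g(2.125) ≈ 1.76777, g(2.75) ≈ 1.93649, g(3.375) ≈ 2.09165, g(4) ≈ 2.23607, g(4.625) ≈ 2.37171, g(5.25) ≈ 2.50000, g(5.875) ≈ 2.62202.
Sum = Δt · [g(1.5) + g(2.125) + g(2.75) + ...].
Sum ≈ 10.69178.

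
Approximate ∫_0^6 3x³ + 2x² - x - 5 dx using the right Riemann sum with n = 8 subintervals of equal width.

Δx = (6 − 0)/8 = 0.75.
Right endpoints: 0.75, 1.5, 2.25, 3, 3.75, 4.5, 5.25, 6.
f(0.75) = -3.359375, f(1.5) = 8.125, f(2.25) = 37.046875, f(3) = 91, f(3.75) = 177.578125, f(4.5) = 304.375, f(5.25) = 478.984375, f(6) = 709.
Sum = Δx · [f(0.75) + f(1.5) + f(2.25) + ...].
Sum = 1352.0625.

1352.0625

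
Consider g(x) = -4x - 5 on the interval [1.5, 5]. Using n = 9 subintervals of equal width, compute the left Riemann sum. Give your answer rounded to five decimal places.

Δx = (5 − 1.5)/9 = 7/18.
Left endpoints: 1.5, 17/9, 41/18, 8/3, 55/18, 31/9, 23/6, 38/9, 83/18.
g(1.5) = -11, g(17/9) = -113/9, g(41/18) = -127/9, g(8/3) = -47/3, g(55/18) = -155/9, g(31/9) = -169/9, g(23/6) = -61/3, g(38/9) = -197/9, g(83/18) = -211/9.
Sum = Δx · [g(1.5) + g(17/9) + g(41/18) + ...].
Sum ≈ -60.27778.

-60.27778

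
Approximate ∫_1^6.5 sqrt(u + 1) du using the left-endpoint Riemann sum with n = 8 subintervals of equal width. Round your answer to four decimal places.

Δu = (6.5 − 1)/8 = 0.6875.
Left endpoints: 1, 1.6875, 2.375, 3.0625, 3.75, 4.4375, 5.125, 5.8125.
f(1) ≈ 1.4142, f(1.6875) ≈ 1.6394, f(2.375) ≈ 1.8371, f(3.0625) ≈ 2.0156, f(3.75) ≈ 2.1794, f(4.4375) ≈ 2.3318, f(5.125) ≈ 2.4749, f(5.8125) ≈ 2.6101.
Sum = Δu · [f(1) + f(1.6875) + f(2.375) + ...].
Sum ≈ 11.3455.

11.3455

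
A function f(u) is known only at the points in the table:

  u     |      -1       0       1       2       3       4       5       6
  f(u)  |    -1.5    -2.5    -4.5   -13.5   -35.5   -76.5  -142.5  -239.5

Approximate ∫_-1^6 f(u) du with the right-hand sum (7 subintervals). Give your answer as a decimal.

Δu = 1.
Sum = 1·[(-2.5) + (-4.5) + (-13.5) + (-35.5) + (-76.5) + (-142.5) + (-239.5)] = -514.5.

-514.5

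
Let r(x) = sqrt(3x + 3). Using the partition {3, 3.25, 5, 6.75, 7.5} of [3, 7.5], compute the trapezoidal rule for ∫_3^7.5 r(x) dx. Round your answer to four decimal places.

Subinterval widths: 0.25, 1.75, 1.75, 0.75.
r(3) ≈ 3.4641, r(3.25) ≈ 3.5707, r(5) ≈ 4.2426, r(6.75) ≈ 4.8218, r(7.5) ≈ 5.0498.
On each subinterval the trapezoid contributes (Δx_i/2)·[r(x_{i-1}) + r(x_i)].
Sum ≈ 19.3493.

19.3493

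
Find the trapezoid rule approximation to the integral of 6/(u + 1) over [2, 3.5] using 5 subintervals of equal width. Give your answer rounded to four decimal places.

2.4356

Δu = (3.5 − 2)/5 = 0.3.
f(2) = 2, f(2.3) = 20/11, f(2.6) = 5/3, f(2.9) = 20/13, f(3.2) = 10/7, f(3.5) = 4/3.
T_5 = (Δu/2)·[f(u_0) + 2f(u_1) + ... + 2f(u_{4}) + f(u_5)].
Sum ≈ 2.4356.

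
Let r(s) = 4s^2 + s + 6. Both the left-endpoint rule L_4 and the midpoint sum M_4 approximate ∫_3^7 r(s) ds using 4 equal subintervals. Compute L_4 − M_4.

L_4 = 386.
M_4 = 464.
L_4 − M_4 = -78.

-78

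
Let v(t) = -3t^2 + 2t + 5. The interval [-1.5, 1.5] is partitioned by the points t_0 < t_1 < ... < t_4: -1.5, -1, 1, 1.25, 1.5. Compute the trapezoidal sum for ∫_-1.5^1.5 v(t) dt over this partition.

4.171875

Subinterval widths: 0.5, 2, 0.25, 0.25.
v(-1.5) = -4.75, v(-1) = 0, v(1) = 4, v(1.25) = 2.8125, v(1.5) = 1.25.
On each subinterval the trapezoid contributes (Δt_i/2)·[v(t_{i-1}) + v(t_i)].
Sum = 4.171875.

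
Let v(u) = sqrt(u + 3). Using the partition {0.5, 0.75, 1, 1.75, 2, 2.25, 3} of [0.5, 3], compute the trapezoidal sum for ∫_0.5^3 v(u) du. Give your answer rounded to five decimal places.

Subinterval widths: 0.25, 0.25, 0.75, 0.25, 0.25, 0.75.
v(0.5) ≈ 1.87083, v(0.75) ≈ 1.93649, v(1) ≈ 2.00000, v(1.75) ≈ 2.17945, v(2) ≈ 2.23607, v(2.25) ≈ 2.29129, v(3) ≈ 2.44949.
On each subinterval the trapezoid contributes (Δu_i/2)·[v(u_{i-1}) + v(u_i)].
Sum ≈ 5.43092.

5.43092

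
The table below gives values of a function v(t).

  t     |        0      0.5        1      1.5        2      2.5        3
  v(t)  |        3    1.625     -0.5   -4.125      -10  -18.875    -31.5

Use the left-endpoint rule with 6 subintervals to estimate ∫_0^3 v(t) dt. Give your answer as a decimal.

Δt = 0.5.
Sum = 0.5·[3 + 1.625 + (-0.5) + (-4.125) + (-10) + (-18.875)] = -14.4375.

-14.4375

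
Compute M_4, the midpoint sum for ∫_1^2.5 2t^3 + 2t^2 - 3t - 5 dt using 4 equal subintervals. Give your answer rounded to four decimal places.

13.1865

Δt = (2.5 − 1)/4 = 0.375.
Midpoints: 1.1875, 1.5625, 1.9375, 2.3125.
f(1.1875) = -4901/2048, f(1.5625) = 5785/2048, f(1.9375) = 23023/2048, f(2.3125) = 48109/2048.
Sum = Δt · [f(1.1875) + f(1.5625) + f(1.9375) + f(2.3125)].
Sum ≈ 13.1865.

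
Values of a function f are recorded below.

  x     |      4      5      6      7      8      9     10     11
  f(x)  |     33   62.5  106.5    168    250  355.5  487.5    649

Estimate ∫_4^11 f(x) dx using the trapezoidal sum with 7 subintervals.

1771

Δx = 1.
T_7 = (1/2)·[33 + 2·62.5 + 2·106.5 + 2·168 + 2·250 + 2·355.5 + 2·487.5 + 649] = 1771.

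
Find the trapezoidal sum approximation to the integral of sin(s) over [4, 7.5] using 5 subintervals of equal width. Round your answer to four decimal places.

-0.9591

Δs = (7.5 − 4)/5 = 0.7.
f(4) ≈ -0.7568, f(4.7) ≈ -0.9999, f(5.4) ≈ -0.7728, f(6.1) ≈ -0.1822, f(6.8) ≈ 0.4941, f(7.5) ≈ 0.9380.
T_5 = (Δs/2)·[f(s_0) + 2f(s_1) + ... + 2f(s_{4}) + f(s_5)].
Sum ≈ -0.9591.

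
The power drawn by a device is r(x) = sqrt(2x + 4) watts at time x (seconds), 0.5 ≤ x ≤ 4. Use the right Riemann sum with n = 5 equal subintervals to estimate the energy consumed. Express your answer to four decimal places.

Δx = (4 − 0.5)/5 = 0.7.
Right endpoints: 1.2, 1.9, 2.6, 3.3, 4.
r(1.2) ≈ 2.5298, r(1.9) ≈ 2.7928, r(2.6) ≈ 3.0332, r(3.3) ≈ 3.2558, r(4) ≈ 3.4641.
Sum = Δx · [r(1.2) + r(1.9) + r(2.6) + r(3.3) + r(4)].
Sum ≈ 10.5530.

10.5530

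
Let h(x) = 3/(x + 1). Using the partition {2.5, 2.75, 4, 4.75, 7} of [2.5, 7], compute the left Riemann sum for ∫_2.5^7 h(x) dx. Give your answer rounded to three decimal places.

2.838

Subinterval widths: 0.25, 1.25, 0.75, 2.25.
Left endpoints: 2.5, 2.75, 4, 4.75.
h(2.5) = 6/7, h(2.75) = 0.8, h(4) = 0.6, h(4.75) = 12/23.
Sum = Σ Δx_i · h(x_i).
Sum ≈ 2.838.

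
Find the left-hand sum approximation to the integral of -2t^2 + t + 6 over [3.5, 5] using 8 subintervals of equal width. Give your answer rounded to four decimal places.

-37.1426

Δt = (5 − 3.5)/8 = 0.1875.
Left endpoints: 3.5, 3.6875, 3.875, 4.0625, 4.25, 4.4375, 4.625, 4.8125.
f(3.5) = -15, f(3.6875) = -17.5078125, f(3.875) = -20.15625, f(4.0625) = -22.9453125, f(4.25) = -25.875, f(4.4375) = -28.9453125, f(4.625) = -32.15625, f(4.8125) = -35.5078125.
Sum = Δt · [f(3.5) + f(3.6875) + f(3.875) + ...].
Sum ≈ -37.1426.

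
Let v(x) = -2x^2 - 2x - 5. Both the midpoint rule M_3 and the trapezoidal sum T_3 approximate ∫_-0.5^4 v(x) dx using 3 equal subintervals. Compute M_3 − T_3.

5.0625

M_3 = -79.3125.
T_3 = -84.375.
M_3 − T_3 = 5.0625.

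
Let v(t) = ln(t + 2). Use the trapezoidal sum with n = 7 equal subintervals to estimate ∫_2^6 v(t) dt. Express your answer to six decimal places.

Δt = (6 − 2)/7 = 4/7.
v(2) ≈ 1.386294, v(18/7) ≈ 1.519826, v(22/7) ≈ 1.637609, v(26/7) ≈ 1.742969, v(30/7) ≈ 1.838279, v(34/7) ≈ 1.925291, v(38/7) ≈ 2.005334, v(6) ≈ 2.079442.
T_7 = (Δt/2)·[v(t_0) + 2v(t_1) + ... + 2v(t_{6}) + v(t_7)].
Sum ≈ 7.086958.

7.086958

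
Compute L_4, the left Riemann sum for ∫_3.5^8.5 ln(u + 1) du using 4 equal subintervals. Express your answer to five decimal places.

9.13675

Δu = (8.5 − 3.5)/4 = 1.25.
Left endpoints: 3.5, 4.75, 6, 7.25.
f(3.5) ≈ 1.50408, f(4.75) ≈ 1.74920, f(6) ≈ 1.94591, f(7.25) ≈ 2.11021.
Sum = Δu · [f(3.5) + f(4.75) + f(6) + f(7.25)].
Sum ≈ 9.13675.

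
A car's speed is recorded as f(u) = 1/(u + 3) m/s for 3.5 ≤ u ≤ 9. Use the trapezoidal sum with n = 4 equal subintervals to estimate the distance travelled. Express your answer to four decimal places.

0.6157

Δu = (9 − 3.5)/4 = 1.375.
f(3.5) = 2/13, f(4.875) = 8/63, f(6.25) = 4/37, f(7.625) = 8/85, f(9) = 1/12.
T_4 = (Δu/2)·[f(u_0) + 2f(u_1) + 2f(u_2) + 2f(u_3) + f(u_4)].
Sum ≈ 0.6157.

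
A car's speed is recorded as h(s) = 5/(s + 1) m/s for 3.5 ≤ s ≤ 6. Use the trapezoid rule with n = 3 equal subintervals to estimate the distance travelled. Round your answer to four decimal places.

Δs = (6 − 3.5)/3 = 5/6.
h(3.5) = 10/9, h(13/3) = 0.9375, h(31/6) = 30/37, h(6) = 5/7.
T_3 = (Δs/2)·[h(s_0) + 2h(s_1) + 2h(s_2) + h(s_3)].
Sum ≈ 2.2175.

2.2175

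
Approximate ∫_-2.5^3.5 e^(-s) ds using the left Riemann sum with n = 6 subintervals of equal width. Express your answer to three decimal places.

Δs = (3.5 − (-2.5))/6 = 1.
Left endpoints: -2.5, -1.5, -0.5, 0.5, 1.5, 2.5.
f(-2.5) ≈ 12.182, f(-1.5) ≈ 4.482, f(-0.5) ≈ 1.649, f(0.5) ≈ 0.607, f(1.5) ≈ 0.223, f(2.5) ≈ 0.082.
Sum = Δs · [f(-2.5) + f(-1.5) + f(-0.5) + ...].
Sum ≈ 19.225.

19.225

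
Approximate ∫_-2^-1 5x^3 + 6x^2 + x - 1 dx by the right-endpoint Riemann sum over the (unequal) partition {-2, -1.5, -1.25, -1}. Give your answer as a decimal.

Subinterval widths: 0.5, 0.25, 0.25.
Right endpoints: -1.5, -1.25, -1.
f(-1.5) = -5.875, f(-1.25) = -2.640625, f(-1) = -1.
Sum = Σ Δx_i · f(x_i).
Sum = -3.84765625.

-3.84765625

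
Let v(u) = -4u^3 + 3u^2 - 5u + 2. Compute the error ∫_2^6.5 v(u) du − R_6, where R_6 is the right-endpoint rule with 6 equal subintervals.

385.59375

Exact integral: ∫_2^6.5 v(u) du = -1589.0625.
R_6 = -1974.65625.
Error = -1589.0625 − (-1974.65625) = 385.59375.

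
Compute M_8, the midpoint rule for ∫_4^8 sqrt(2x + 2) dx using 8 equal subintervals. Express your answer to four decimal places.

Δx = (8 − 4)/8 = 0.5.
Midpoints: 4.25, 4.75, 5.25, 5.75, 6.25, 6.75, 7.25, 7.75.
f(4.25) ≈ 3.2404, f(4.75) ≈ 3.3912, f(5.25) ≈ 3.5355, f(5.75) ≈ 3.6742, f(6.25) ≈ 3.8079, f(6.75) ≈ 3.9370, f(7.25) ≈ 4.0620, f(7.75) ≈ 4.1833.
Sum = Δx · [f(4.25) + f(4.75) + f(5.25) + ...].
Sum ≈ 14.9158.

14.9158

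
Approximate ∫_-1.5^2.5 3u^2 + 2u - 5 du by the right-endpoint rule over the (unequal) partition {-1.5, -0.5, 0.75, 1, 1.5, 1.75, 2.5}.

Subinterval widths: 1, 1.25, 0.25, 0.5, 0.25, 0.75.
Right endpoints: -0.5, 0.75, 1, 1.5, 1.75, 2.5.
f(-0.5) = -5.25, f(0.75) = -1.8125, f(1) = 0, f(1.5) = 4.75, f(1.75) = 7.6875, f(2.5) = 18.75.
Sum = Σ Δu_i · f(u_i).
Sum = 10.84375.

10.84375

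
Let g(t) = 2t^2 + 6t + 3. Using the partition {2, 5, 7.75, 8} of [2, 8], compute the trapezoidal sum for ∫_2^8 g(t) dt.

549.9375

Subinterval widths: 3, 2.75, 0.25.
g(2) = 23, g(5) = 83, g(7.75) = 169.625, g(8) = 179.
On each subinterval the trapezoid contributes (Δt_i/2)·[g(t_{i-1}) + g(t_i)].
Sum = 549.9375.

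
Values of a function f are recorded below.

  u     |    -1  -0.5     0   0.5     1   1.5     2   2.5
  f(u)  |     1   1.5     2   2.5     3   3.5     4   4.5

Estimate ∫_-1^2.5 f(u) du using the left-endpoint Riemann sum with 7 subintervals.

Δu = 0.5.
Sum = 0.5·[1 + 1.5 + 2 + 2.5 + 3 + 3.5 + 4] = 8.75.

8.75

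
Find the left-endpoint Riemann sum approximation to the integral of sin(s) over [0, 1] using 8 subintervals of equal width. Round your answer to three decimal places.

0.407

Δs = (1 − 0)/8 = 0.125.
Left endpoints: 0, 0.125, 0.25, 0.375, 0.5, 0.625, 0.75, 0.875.
f(0) ≈ 0.000, f(0.125) ≈ 0.125, f(0.25) ≈ 0.247, f(0.375) ≈ 0.366, f(0.5) ≈ 0.479, f(0.625) ≈ 0.585, f(0.75) ≈ 0.682, f(0.875) ≈ 0.768.
Sum = Δs · [f(0) + f(0.125) + f(0.25) + ...].
Sum ≈ 0.407.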